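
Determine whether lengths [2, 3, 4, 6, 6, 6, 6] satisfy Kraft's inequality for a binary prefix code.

Kraft inequality: Σ 2^(-l_i) ≤ 1 for prefix-free code
Calculating: 2^(-2) + 2^(-3) + 2^(-4) + 2^(-6) + 2^(-6) + 2^(-6) + 2^(-6)
= 0.25 + 0.125 + 0.0625 + 0.015625 + 0.015625 + 0.015625 + 0.015625
= 0.5000
Since 0.5000 ≤ 1, prefix-free code exists


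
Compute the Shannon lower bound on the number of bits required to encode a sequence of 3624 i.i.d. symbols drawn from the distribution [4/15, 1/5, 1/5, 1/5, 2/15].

Entropy H = 2.2892 bits/symbol
Minimum bits = H × n = 2.2892 × 3624
= 8296.23 bits


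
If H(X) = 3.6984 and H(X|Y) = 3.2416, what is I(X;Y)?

I(X;Y) = H(X) - H(X|Y)
I(X;Y) = 3.6984 - 3.2416 = 0.4568 bits


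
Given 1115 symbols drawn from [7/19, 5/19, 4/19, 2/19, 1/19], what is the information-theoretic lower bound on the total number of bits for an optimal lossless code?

Entropy H = 2.0763 bits/symbol
Minimum bits = H × n = 2.0763 × 1115
= 2315.06 bits


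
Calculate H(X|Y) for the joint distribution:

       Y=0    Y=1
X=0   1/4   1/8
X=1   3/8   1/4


H(X|Y) = Σ_y p(y) H(X|Y=y)
  p(Y=0) = 5/8, H(X|Y=0) = 0.9710
  p(Y=1) = 3/8, H(X|Y=1) = 0.9183
H(X|Y) = 0.6250×0.9710 + 0.3750×0.9183 = 0.9512 bits


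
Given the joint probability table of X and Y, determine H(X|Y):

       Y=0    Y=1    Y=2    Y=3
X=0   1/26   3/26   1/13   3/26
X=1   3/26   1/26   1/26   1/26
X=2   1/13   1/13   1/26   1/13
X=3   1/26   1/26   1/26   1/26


H(X|Y) = Σ_y p(y) H(X|Y=y)
  p(Y=0) = 7/26, H(X|Y=0) = 1.8424
  p(Y=1) = 7/26, H(X|Y=1) = 1.8424
  p(Y=2) = 5/26, H(X|Y=2) = 1.9219
  p(Y=3) = 7/26, H(X|Y=3) = 1.8424
H(X|Y) = 0.2692×1.8424 + 0.2692×1.8424 + 0.1923×1.9219 + 0.2692×1.8424 = 1.8577 bits


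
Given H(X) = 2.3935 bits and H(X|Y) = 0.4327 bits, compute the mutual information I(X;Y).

I(X;Y) = H(X) - H(X|Y)
I(X;Y) = 2.3935 - 0.4327 = 1.9608 bits


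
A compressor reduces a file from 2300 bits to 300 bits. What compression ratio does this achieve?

Compression ratio = Original / Compressed
= 2300 / 300 = 7.67:1


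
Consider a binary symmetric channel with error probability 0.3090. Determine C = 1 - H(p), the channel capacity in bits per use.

For BSC with error probability p:
C = 1 - H(p) where H(p) is binary entropy
H(0.3090) = -0.3090 × log₂(0.3090) - 0.6910 × log₂(0.6910)
H(p) = 0.8920
C = 1 - 0.8920 = 0.1080 bits/use


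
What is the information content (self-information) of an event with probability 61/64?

Information content I(x) = -log₂(p(x))
I = -log₂(61/64) = -log₂(0.9531)
I = 0.0693 bits


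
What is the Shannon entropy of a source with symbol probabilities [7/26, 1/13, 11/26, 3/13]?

H(X) = -Σ p(x) log₂ p(x)
  -7/26 × log₂(7/26) = 0.5097
  -1/13 × log₂(1/13) = 0.2846
  -11/26 × log₂(11/26) = 0.5250
  -3/13 × log₂(3/13) = 0.4882
H(X) = 1.8076 bits


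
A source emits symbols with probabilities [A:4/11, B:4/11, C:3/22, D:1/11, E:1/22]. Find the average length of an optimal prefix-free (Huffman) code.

Huffman tree construction:
Combine smallest probabilities repeatedly
Resulting codes:
  A: 11 (length 2)
  B: 0 (length 1)
  C: 100 (length 3)
  D: 1011 (length 4)
  E: 1010 (length 4)
Average length = Σ p(s) × length(s) = 2.0455 bits


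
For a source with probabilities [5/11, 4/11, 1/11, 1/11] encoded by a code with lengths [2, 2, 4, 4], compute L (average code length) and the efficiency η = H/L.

Average length L = Σ p_i × l_i = 2.3636 bits
Entropy H = 1.6767 bits
Efficiency η = H/L × 100% = 70.94%


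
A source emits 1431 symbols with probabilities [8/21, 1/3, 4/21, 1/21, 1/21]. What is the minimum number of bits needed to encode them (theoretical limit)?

Entropy H = 1.9327 bits/symbol
Minimum bits = H × n = 1.9327 × 1431
= 2765.73 bits


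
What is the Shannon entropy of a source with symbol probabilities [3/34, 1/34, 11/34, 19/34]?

H(X) = -Σ p(x) log₂ p(x)
  -3/34 × log₂(3/34) = 0.3090
  -1/34 × log₂(1/34) = 0.1496
  -11/34 × log₂(11/34) = 0.5267
  -19/34 × log₂(19/34) = 0.4692
H(X) = 1.4545 bits


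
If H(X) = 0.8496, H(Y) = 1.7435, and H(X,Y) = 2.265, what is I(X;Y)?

I(X;Y) = H(X) + H(Y) - H(X,Y)
I(X;Y) = 0.8496 + 1.7435 - 2.265 = 0.3281 bits


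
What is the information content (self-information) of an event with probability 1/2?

Information content I(x) = -log₂(p(x))
I = -log₂(1/2) = -log₂(0.5000)
I = 1.0000 bits


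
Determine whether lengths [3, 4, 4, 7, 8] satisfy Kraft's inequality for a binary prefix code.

Kraft inequality: Σ 2^(-l_i) ≤ 1 for prefix-free code
Calculating: 2^(-3) + 2^(-4) + 2^(-4) + 2^(-7) + 2^(-8)
= 0.125 + 0.0625 + 0.0625 + 0.0078125 + 0.00390625
= 0.2617
Since 0.2617 ≤ 1, prefix-free code exists


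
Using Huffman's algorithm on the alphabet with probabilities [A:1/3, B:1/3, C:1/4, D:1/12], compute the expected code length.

Huffman tree construction:
Combine smallest probabilities repeatedly
Resulting codes:
  A: 10 (length 2)
  B: 11 (length 2)
  C: 01 (length 2)
  D: 00 (length 2)
Average length = Σ p(s) × length(s) = 2.0000 bits


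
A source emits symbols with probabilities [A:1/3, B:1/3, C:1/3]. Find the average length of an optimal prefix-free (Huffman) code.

Huffman tree construction:
Combine smallest probabilities repeatedly
Resulting codes:
  A: 10 (length 2)
  B: 11 (length 2)
  C: 0 (length 1)
Average length = Σ p(s) × length(s) = 1.6667 bits


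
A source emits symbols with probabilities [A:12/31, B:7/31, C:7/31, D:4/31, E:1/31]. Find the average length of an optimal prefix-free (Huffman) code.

Huffman tree construction:
Combine smallest probabilities repeatedly
Resulting codes:
  A: 11 (length 2)
  B: 01 (length 2)
  C: 10 (length 2)
  D: 001 (length 3)
  E: 000 (length 3)
Average length = Σ p(s) × length(s) = 2.1613 bits


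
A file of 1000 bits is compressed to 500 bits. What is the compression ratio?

Compression ratio = Original / Compressed
= 1000 / 500 = 2.00:1


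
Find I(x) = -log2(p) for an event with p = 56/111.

Information content I(x) = -log₂(p(x))
I = -log₂(56/111) = -log₂(0.5045)
I = 0.9871 bits


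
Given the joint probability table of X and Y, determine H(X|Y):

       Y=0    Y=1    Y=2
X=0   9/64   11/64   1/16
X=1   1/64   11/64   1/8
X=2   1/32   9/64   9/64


H(X|Y) = Σ_y p(y) H(X|Y=y)
  p(Y=0) = 3/16, H(X|Y=0) = 1.0409
  p(Y=1) = 31/64, H(X|Y=1) = 1.5788
  p(Y=2) = 21/64, H(X|Y=2) = 1.5100
H(X|Y) = 0.1875×1.0409 + 0.4844×1.5788 + 0.3281×1.5100 = 1.4554 bits


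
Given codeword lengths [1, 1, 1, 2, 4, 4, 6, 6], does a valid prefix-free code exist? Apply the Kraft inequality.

Kraft inequality: Σ 2^(-l_i) ≤ 1 for prefix-free code
Calculating: 2^(-1) + 2^(-1) + 2^(-1) + 2^(-2) + 2^(-4) + 2^(-4) + 2^(-6) + 2^(-6)
= 0.5 + 0.5 + 0.5 + 0.25 + 0.0625 + 0.0625 + 0.015625 + 0.015625
= 1.9062
Since 1.9062 > 1, prefix-free code does not exist


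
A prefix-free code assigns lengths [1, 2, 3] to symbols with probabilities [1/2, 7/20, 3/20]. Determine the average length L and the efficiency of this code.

Average length L = Σ p_i × l_i = 1.6500 bits
Entropy H = 1.4406 bits
Efficiency η = H/L × 100% = 87.31%


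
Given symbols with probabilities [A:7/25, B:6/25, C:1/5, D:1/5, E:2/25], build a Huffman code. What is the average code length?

Huffman tree construction:
Combine smallest probabilities repeatedly
Resulting codes:
  A: 10 (length 2)
  B: 01 (length 2)
  C: 111 (length 3)
  D: 00 (length 2)
  E: 110 (length 3)
Average length = Σ p(s) × length(s) = 2.2800 bits


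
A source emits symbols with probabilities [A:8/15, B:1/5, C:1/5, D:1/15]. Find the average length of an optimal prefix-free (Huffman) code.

Huffman tree construction:
Combine smallest probabilities repeatedly
Resulting codes:
  A: 1 (length 1)
  B: 011 (length 3)
  C: 00 (length 2)
  D: 010 (length 3)
Average length = Σ p(s) × length(s) = 1.7333 bits


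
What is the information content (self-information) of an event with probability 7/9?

Information content I(x) = -log₂(p(x))
I = -log₂(7/9) = -log₂(0.7778)
I = 0.3626 bits


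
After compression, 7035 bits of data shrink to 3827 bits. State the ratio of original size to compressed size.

Compression ratio = Original / Compressed
= 7035 / 3827 = 1.84:1


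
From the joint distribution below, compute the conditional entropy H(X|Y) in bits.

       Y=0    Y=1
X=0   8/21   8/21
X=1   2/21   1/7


H(X|Y) = Σ_y p(y) H(X|Y=y)
  p(Y=0) = 10/21, H(X|Y=0) = 0.7219
  p(Y=1) = 11/21, H(X|Y=1) = 0.8454
H(X|Y) = 0.4762×0.7219 + 0.5238×0.8454 = 0.7866 bits


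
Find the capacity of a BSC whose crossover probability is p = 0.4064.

For BSC with error probability p:
C = 1 - H(p) where H(p) is binary entropy
H(0.4064) = -0.4064 × log₂(0.4064) - 0.5936 × log₂(0.5936)
H(p) = 0.9746
C = 1 - 0.9746 = 0.0254 bits/use


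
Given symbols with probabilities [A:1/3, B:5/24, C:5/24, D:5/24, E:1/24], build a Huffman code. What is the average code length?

Huffman tree construction:
Combine smallest probabilities repeatedly
Resulting codes:
  A: 11 (length 2)
  B: 101 (length 3)
  C: 00 (length 2)
  D: 01 (length 2)
  E: 100 (length 3)
Average length = Σ p(s) × length(s) = 2.2500 bits


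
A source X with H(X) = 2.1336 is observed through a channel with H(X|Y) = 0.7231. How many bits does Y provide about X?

I(X;Y) = H(X) - H(X|Y)
I(X;Y) = 2.1336 - 0.7231 = 1.4105 bits


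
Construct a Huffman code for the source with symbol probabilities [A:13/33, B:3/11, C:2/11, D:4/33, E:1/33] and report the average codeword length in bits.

Huffman tree construction:
Combine smallest probabilities repeatedly
Resulting codes:
  A: 0 (length 1)
  B: 10 (length 2)
  C: 111 (length 3)
  D: 1101 (length 4)
  E: 1100 (length 4)
Average length = Σ p(s) × length(s) = 2.0909 bits


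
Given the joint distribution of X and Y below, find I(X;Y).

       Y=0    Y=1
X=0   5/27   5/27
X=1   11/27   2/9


H(X) = 0.9510, H(Y) = 0.9751, H(X,Y) = 1.9111
I(X;Y) = H(X) + H(Y) - H(X,Y) = 0.0150 bits


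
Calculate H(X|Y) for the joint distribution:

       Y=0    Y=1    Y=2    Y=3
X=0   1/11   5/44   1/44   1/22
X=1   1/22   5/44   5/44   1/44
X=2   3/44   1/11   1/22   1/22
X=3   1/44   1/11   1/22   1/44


H(X|Y) = Σ_y p(y) H(X|Y=y)
  p(Y=0) = 5/22, H(X|Y=0) = 1.8464
  p(Y=1) = 9/22, H(X|Y=1) = 1.9911
  p(Y=2) = 5/22, H(X|Y=2) = 1.7610
  p(Y=3) = 3/22, H(X|Y=3) = 1.9183
H(X|Y) = 0.2273×1.8464 + 0.4091×1.9911 + 0.2273×1.7610 + 0.1364×1.9183 = 1.8960 bits


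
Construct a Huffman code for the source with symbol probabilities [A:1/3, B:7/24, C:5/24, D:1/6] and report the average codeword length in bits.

Huffman tree construction:
Combine smallest probabilities repeatedly
Resulting codes:
  A: 11 (length 2)
  B: 10 (length 2)
  C: 01 (length 2)
  D: 00 (length 2)
Average length = Σ p(s) × length(s) = 2.0000 bits


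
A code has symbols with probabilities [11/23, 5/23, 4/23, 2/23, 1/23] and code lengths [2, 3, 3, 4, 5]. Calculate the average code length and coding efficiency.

Average length L = Σ p_i × l_i = 2.6957 bits
Entropy H = 1.9295 bits
Efficiency η = H/L × 100% = 71.58%


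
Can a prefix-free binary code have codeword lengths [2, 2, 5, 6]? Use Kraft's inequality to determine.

Kraft inequality: Σ 2^(-l_i) ≤ 1 for prefix-free code
Calculating: 2^(-2) + 2^(-2) + 2^(-5) + 2^(-6)
= 0.25 + 0.25 + 0.03125 + 0.015625
= 0.5469
Since 0.5469 ≤ 1, prefix-free code exists


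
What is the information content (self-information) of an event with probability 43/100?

Information content I(x) = -log₂(p(x))
I = -log₂(43/100) = -log₂(0.4300)
I = 1.2176 bits


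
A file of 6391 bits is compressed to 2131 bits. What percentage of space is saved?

Space savings = (1 - Compressed/Original) × 100%
= (1 - 2131/6391) × 100%
= 66.66%


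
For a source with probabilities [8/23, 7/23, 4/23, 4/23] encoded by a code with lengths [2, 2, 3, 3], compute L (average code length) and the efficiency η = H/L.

Average length L = Σ p_i × l_i = 2.3478 bits
Entropy H = 1.9300 bits
Efficiency η = H/L × 100% = 82.20%


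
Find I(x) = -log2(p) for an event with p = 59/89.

Information content I(x) = -log₂(p(x))
I = -log₂(59/89) = -log₂(0.6629)
I = 0.5931 bits


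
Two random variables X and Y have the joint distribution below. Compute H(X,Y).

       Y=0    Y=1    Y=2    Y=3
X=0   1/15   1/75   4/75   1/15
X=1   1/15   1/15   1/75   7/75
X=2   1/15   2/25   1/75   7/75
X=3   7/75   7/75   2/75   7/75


H(X,Y) = -Σ p(x,y) log₂ p(x,y)
  p(0,0)=1/15: -0.0667 × log₂(0.0667) = 0.2605
  p(0,1)=1/75: -0.0133 × log₂(0.0133) = 0.0831
  p(0,2)=4/75: -0.0533 × log₂(0.0533) = 0.2255
  p(0,3)=1/15: -0.0667 × log₂(0.0667) = 0.2605
  p(1,0)=1/15: -0.0667 × log₂(0.0667) = 0.2605
  p(1,1)=1/15: -0.0667 × log₂(0.0667) = 0.2605
  p(1,2)=1/75: -0.0133 × log₂(0.0133) = 0.0831
  p(1,3)=7/75: -0.0933 × log₂(0.0933) = 0.3193
  p(2,0)=1/15: -0.0667 × log₂(0.0667) = 0.2605
  p(2,1)=2/25: -0.0800 × log₂(0.0800) = 0.2915
  p(2,2)=1/75: -0.0133 × log₂(0.0133) = 0.0831
  p(2,3)=7/75: -0.0933 × log₂(0.0933) = 0.3193
  p(3,0)=7/75: -0.0933 × log₂(0.0933) = 0.3193
  p(3,1)=7/75: -0.0933 × log₂(0.0933) = 0.3193
  p(3,2)=2/75: -0.0267 × log₂(0.0267) = 0.1394
  p(3,3)=7/75: -0.0933 × log₂(0.0933) = 0.3193
H(X,Y) = 3.8046 bits


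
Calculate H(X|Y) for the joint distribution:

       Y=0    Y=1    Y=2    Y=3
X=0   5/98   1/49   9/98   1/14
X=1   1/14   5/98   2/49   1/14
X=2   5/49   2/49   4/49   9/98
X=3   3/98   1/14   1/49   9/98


H(X|Y) = Σ_y p(y) H(X|Y=y)
  p(Y=0) = 25/98, H(X|Y=0) = 1.8744
  p(Y=1) = 9/49, H(X|Y=1) = 1.8776
  p(Y=2) = 23/98, H(X|Y=2) = 1.8049
  p(Y=3) = 16/49, H(X|Y=3) = 1.9887
H(X|Y) = 0.2551×1.8744 + 0.1837×1.8776 + 0.2347×1.8049 + 0.3265×1.9887 = 1.8960 bits


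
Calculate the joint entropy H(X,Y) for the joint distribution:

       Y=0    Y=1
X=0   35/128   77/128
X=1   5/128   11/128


H(X,Y) = -Σ p(x,y) log₂ p(x,y)
  p(0,0)=35/128: -0.2734 × log₂(0.2734) = 0.5115
  p(0,1)=77/128: -0.6016 × log₂(0.6016) = 0.4411
  p(1,0)=5/128: -0.0391 × log₂(0.0391) = 0.1827
  p(1,1)=11/128: -0.0859 × log₂(0.0859) = 0.3043
H(X,Y) = 1.4396 bits


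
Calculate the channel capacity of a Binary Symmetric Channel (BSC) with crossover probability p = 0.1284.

For BSC with error probability p:
C = 1 - H(p) where H(p) is binary entropy
H(0.1284) = -0.1284 × log₂(0.1284) - 0.8716 × log₂(0.8716)
H(p) = 0.5530
C = 1 - 0.5530 = 0.4470 bits/use


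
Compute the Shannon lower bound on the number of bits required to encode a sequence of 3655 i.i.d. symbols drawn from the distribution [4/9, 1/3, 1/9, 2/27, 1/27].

Entropy H = 1.8547 bits/symbol
Minimum bits = H × n = 1.8547 × 3655
= 6779.10 bits


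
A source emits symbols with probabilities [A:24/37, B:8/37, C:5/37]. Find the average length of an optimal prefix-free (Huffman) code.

Huffman tree construction:
Combine smallest probabilities repeatedly
Resulting codes:
  A: 1 (length 1)
  B: 01 (length 2)
  C: 00 (length 2)
Average length = Σ p(s) × length(s) = 1.3514 bits


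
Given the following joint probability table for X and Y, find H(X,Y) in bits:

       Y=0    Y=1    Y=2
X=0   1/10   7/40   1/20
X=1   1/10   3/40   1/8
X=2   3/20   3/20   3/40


H(X,Y) = -Σ p(x,y) log₂ p(x,y)
  p(0,0)=1/10: -0.1000 × log₂(0.1000) = 0.3322
  p(0,1)=7/40: -0.1750 × log₂(0.1750) = 0.4401
  p(0,2)=1/20: -0.0500 × log₂(0.0500) = 0.2161
  p(1,0)=1/10: -0.1000 × log₂(0.1000) = 0.3322
  p(1,1)=3/40: -0.0750 × log₂(0.0750) = 0.2803
  p(1,2)=1/8: -0.1250 × log₂(0.1250) = 0.3750
  p(2,0)=3/20: -0.1500 × log₂(0.1500) = 0.4105
  p(2,1)=3/20: -0.1500 × log₂(0.1500) = 0.4105
  p(2,2)=3/40: -0.0750 × log₂(0.0750) = 0.2803
H(X,Y) = 3.0772 bits


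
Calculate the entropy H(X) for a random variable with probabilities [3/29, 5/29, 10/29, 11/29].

H(X) = -Σ p(x) log₂ p(x)
  -3/29 × log₂(3/29) = 0.3386
  -5/29 × log₂(5/29) = 0.4373
  -10/29 × log₂(10/29) = 0.5297
  -11/29 × log₂(11/29) = 0.5305
H(X) = 1.8360 bits


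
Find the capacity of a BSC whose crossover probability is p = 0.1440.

For BSC with error probability p:
C = 1 - H(p) where H(p) is binary entropy
H(0.1440) = -0.1440 × log₂(0.1440) - 0.8560 × log₂(0.8560)
H(p) = 0.5946
C = 1 - 0.5946 = 0.4054 bits/use


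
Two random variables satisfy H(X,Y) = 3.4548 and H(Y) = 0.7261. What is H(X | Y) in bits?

Chain rule: H(X,Y) = H(X|Y) + H(Y)
H(X|Y) = H(X,Y) - H(Y) = 3.4548 - 0.7261 = 2.7287 bits


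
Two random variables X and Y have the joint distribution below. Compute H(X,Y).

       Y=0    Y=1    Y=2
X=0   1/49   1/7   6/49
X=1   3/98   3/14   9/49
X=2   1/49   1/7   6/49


H(X,Y) = -Σ p(x,y) log₂ p(x,y)
  p(0,0)=1/49: -0.0204 × log₂(0.0204) = 0.1146
  p(0,1)=1/7: -0.1429 × log₂(0.1429) = 0.4011
  p(0,2)=6/49: -0.1224 × log₂(0.1224) = 0.3710
  p(1,0)=3/98: -0.0306 × log₂(0.0306) = 0.1540
  p(1,1)=3/14: -0.2143 × log₂(0.2143) = 0.4762
  p(1,2)=9/49: -0.1837 × log₂(0.1837) = 0.4490
  p(2,0)=1/49: -0.0204 × log₂(0.0204) = 0.1146
  p(2,1)=1/7: -0.1429 × log₂(0.1429) = 0.4011
  p(2,2)=6/49: -0.1224 × log₂(0.1224) = 0.3710
H(X,Y) = 2.8525 bits


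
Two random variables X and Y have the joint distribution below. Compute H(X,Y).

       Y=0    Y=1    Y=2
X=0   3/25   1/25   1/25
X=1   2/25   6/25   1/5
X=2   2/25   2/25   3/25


H(X,Y) = -Σ p(x,y) log₂ p(x,y)
  p(0,0)=3/25: -0.1200 × log₂(0.1200) = 0.3671
  p(0,1)=1/25: -0.0400 × log₂(0.0400) = 0.1858
  p(0,2)=1/25: -0.0400 × log₂(0.0400) = 0.1858
  p(1,0)=2/25: -0.0800 × log₂(0.0800) = 0.2915
  p(1,1)=6/25: -0.2400 × log₂(0.2400) = 0.4941
  p(1,2)=1/5: -0.2000 × log₂(0.2000) = 0.4644
  p(2,0)=2/25: -0.0800 × log₂(0.0800) = 0.2915
  p(2,1)=2/25: -0.0800 × log₂(0.0800) = 0.2915
  p(2,2)=3/25: -0.1200 × log₂(0.1200) = 0.3671
H(X,Y) = 2.9387 bits


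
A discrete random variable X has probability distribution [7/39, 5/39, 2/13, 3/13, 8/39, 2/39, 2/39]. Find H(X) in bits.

H(X) = -Σ p(x) log₂ p(x)
  -7/39 × log₂(7/39) = 0.4448
  -5/39 × log₂(5/39) = 0.3799
  -2/13 × log₂(2/13) = 0.4155
  -3/13 × log₂(3/13) = 0.4882
  -8/39 × log₂(8/39) = 0.4688
  -2/39 × log₂(2/39) = 0.2198
  -2/39 × log₂(2/39) = 0.2198
H(X) = 2.6367 bits


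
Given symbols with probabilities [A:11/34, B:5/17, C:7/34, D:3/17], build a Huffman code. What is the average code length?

Huffman tree construction:
Combine smallest probabilities repeatedly
Resulting codes:
  A: 11 (length 2)
  B: 10 (length 2)
  C: 01 (length 2)
  D: 00 (length 2)
Average length = Σ p(s) × length(s) = 2.0000 bits


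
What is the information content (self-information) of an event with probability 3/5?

Information content I(x) = -log₂(p(x))
I = -log₂(3/5) = -log₂(0.6000)
I = 0.7370 bits


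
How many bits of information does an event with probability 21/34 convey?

Information content I(x) = -log₂(p(x))
I = -log₂(21/34) = -log₂(0.6176)
I = 0.6951 bits


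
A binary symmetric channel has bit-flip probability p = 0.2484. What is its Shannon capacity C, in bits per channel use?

For BSC with error probability p:
C = 1 - H(p) where H(p) is binary entropy
H(0.2484) = -0.2484 × log₂(0.2484) - 0.7516 × log₂(0.7516)
H(p) = 0.8087
C = 1 - 0.8087 = 0.1913 bits/use


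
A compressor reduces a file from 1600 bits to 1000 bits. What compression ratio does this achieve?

Compression ratio = Original / Compressed
= 1600 / 1000 = 1.60:1


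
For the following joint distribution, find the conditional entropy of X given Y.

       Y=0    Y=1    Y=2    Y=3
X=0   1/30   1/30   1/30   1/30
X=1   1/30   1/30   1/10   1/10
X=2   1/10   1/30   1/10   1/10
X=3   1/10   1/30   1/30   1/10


H(X|Y) = Σ_y p(y) H(X|Y=y)
  p(Y=0) = 4/15, H(X|Y=0) = 1.8113
  p(Y=1) = 2/15, H(X|Y=1) = 2.0000
  p(Y=2) = 4/15, H(X|Y=2) = 1.8113
  p(Y=3) = 1/3, H(X|Y=3) = 1.8955
H(X|Y) = 0.2667×1.8113 + 0.1333×2.0000 + 0.2667×1.8113 + 0.3333×1.8955 = 1.8645 bits


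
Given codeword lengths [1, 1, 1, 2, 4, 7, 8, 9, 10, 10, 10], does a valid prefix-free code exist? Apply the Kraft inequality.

Kraft inequality: Σ 2^(-l_i) ≤ 1 for prefix-free code
Calculating: 2^(-1) + 2^(-1) + 2^(-1) + 2^(-2) + 2^(-4) + 2^(-7) + 2^(-8) + 2^(-9) + 2^(-10) + 2^(-10) + 2^(-10)
= 0.5 + 0.5 + 0.5 + 0.25 + 0.0625 + 0.0078125 + 0.00390625 + 0.001953125 + 0.0009765625 + 0.0009765625 + 0.0009765625
= 1.8291
Since 1.8291 > 1, prefix-free code does not exist


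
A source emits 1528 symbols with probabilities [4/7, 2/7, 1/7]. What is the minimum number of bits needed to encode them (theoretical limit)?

Entropy H = 1.3788 bits/symbol
Minimum bits = H × n = 1.3788 × 1528
= 2106.78 bits


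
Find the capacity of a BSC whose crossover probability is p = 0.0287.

For BSC with error probability p:
C = 1 - H(p) where H(p) is binary entropy
H(0.0287) = -0.0287 × log₂(0.0287) - 0.9713 × log₂(0.9713)
H(p) = 0.1878
C = 1 - 0.1878 = 0.8122 bits/use


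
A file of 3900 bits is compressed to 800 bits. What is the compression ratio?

Compression ratio = Original / Compressed
= 3900 / 800 = 4.88:1


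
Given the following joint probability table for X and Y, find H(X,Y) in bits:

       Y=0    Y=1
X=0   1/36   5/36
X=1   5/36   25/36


H(X,Y) = -Σ p(x,y) log₂ p(x,y)
  p(0,0)=1/36: -0.0278 × log₂(0.0278) = 0.1436
  p(0,1)=5/36: -0.1389 × log₂(0.1389) = 0.3956
  p(1,0)=5/36: -0.1389 × log₂(0.1389) = 0.3956
  p(1,1)=25/36: -0.6944 × log₂(0.6944) = 0.3653
H(X,Y) = 1.3000 bits


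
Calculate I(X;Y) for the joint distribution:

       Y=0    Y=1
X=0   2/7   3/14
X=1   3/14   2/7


H(X) = 1.0000, H(Y) = 1.0000, H(X,Y) = 1.9852
I(X;Y) = H(X) + H(Y) - H(X,Y) = 0.0148 bits


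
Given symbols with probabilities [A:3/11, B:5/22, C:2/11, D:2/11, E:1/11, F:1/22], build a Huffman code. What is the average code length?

Huffman tree construction:
Combine smallest probabilities repeatedly
Resulting codes:
  A: 10 (length 2)
  B: 01 (length 2)
  C: 111 (length 3)
  D: 00 (length 2)
  E: 1101 (length 4)
  F: 1100 (length 4)
Average length = Σ p(s) × length(s) = 2.4545 bits


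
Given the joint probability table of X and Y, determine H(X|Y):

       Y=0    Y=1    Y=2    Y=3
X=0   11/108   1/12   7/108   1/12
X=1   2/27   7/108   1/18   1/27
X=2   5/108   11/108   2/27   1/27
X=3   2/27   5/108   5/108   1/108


H(X|Y) = Σ_y p(y) H(X|Y=y)
  p(Y=0) = 8/27, H(X|Y=0) = 1.9480
  p(Y=1) = 8/27, H(X|Y=1) = 1.9424
  p(Y=2) = 13/54, H(X|Y=2) = 1.9785
  p(Y=3) = 1/6, H(X|Y=3) = 1.6961
H(X|Y) = 0.2963×1.9480 + 0.2963×1.9424 + 0.2407×1.9785 + 0.1667×1.6961 = 1.9117 bits


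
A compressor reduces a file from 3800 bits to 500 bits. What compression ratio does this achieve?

Compression ratio = Original / Compressed
= 3800 / 500 = 7.60:1


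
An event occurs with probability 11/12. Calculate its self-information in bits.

Information content I(x) = -log₂(p(x))
I = -log₂(11/12) = -log₂(0.9167)
I = 0.1255 bits


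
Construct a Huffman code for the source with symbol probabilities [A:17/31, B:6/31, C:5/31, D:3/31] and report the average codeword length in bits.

Huffman tree construction:
Combine smallest probabilities repeatedly
Resulting codes:
  A: 1 (length 1)
  B: 00 (length 2)
  C: 011 (length 3)
  D: 010 (length 3)
Average length = Σ p(s) × length(s) = 1.7097 bits


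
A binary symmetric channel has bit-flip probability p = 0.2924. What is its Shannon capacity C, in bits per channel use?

For BSC with error probability p:
C = 1 - H(p) where H(p) is binary entropy
H(0.2924) = -0.2924 × log₂(0.2924) - 0.7076 × log₂(0.7076)
H(p) = 0.8718
C = 1 - 0.8718 = 0.1282 bits/use


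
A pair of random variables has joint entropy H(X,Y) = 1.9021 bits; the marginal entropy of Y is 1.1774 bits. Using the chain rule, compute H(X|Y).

Chain rule: H(X,Y) = H(X|Y) + H(Y)
H(X|Y) = H(X,Y) - H(Y) = 1.9021 - 1.1774 = 0.7247 bits


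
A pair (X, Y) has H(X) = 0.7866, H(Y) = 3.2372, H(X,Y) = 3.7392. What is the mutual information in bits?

I(X;Y) = H(X) + H(Y) - H(X,Y)
I(X;Y) = 0.7866 + 3.2372 - 3.7392 = 0.2846 bits


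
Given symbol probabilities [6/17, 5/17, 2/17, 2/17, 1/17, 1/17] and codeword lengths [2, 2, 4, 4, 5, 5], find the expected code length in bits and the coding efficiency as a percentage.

Average length L = Σ p_i × l_i = 2.8235 bits
Entropy H = 2.2569 bits
Efficiency η = H/L × 100% = 79.93%


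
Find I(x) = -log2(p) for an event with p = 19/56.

Information content I(x) = -log₂(p(x))
I = -log₂(19/56) = -log₂(0.3393)
I = 1.5594 bits


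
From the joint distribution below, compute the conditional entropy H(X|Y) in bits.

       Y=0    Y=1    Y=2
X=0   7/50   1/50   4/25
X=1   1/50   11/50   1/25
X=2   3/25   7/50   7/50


H(X|Y) = Σ_y p(y) H(X|Y=y)
  p(Y=0) = 7/25, H(X|Y=0) = 1.2958
  p(Y=1) = 19/50, H(X|Y=1) = 1.2108
  p(Y=2) = 17/50, H(X|Y=2) = 1.4021
H(X|Y) = 0.2800×1.2958 + 0.3800×1.2108 + 0.3400×1.4021 = 1.2996 bits


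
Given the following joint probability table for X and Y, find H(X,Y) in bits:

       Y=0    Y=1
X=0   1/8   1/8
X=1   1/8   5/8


H(X,Y) = -Σ p(x,y) log₂ p(x,y)
  p(0,0)=1/8: -0.1250 × log₂(0.1250) = 0.3750
  p(0,1)=1/8: -0.1250 × log₂(0.1250) = 0.3750
  p(1,0)=1/8: -0.1250 × log₂(0.1250) = 0.3750
  p(1,1)=5/8: -0.6250 × log₂(0.6250) = 0.4238
H(X,Y) = 1.5488 bits


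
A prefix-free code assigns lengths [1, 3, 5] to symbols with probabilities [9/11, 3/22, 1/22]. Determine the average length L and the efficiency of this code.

Average length L = Σ p_i × l_i = 1.4545 bits
Entropy H = 0.8315 bits
Efficiency η = H/L × 100% = 57.17%


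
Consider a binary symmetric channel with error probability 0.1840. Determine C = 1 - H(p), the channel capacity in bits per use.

For BSC with error probability p:
C = 1 - H(p) where H(p) is binary entropy
H(0.1840) = -0.1840 × log₂(0.1840) - 0.8160 × log₂(0.8160)
H(p) = 0.6887
C = 1 - 0.6887 = 0.3113 bits/use


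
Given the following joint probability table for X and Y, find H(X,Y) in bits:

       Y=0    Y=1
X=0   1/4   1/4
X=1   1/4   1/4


H(X,Y) = -Σ p(x,y) log₂ p(x,y)
  p(0,0)=1/4: -0.2500 × log₂(0.2500) = 0.5000
  p(0,1)=1/4: -0.2500 × log₂(0.2500) = 0.5000
  p(1,0)=1/4: -0.2500 × log₂(0.2500) = 0.5000
  p(1,1)=1/4: -0.2500 × log₂(0.2500) = 0.5000
H(X,Y) = 2.0000 bits


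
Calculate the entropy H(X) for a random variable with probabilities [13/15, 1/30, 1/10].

H(X) = -Σ p(x) log₂ p(x)
  -13/15 × log₂(13/15) = 0.1789
  -1/30 × log₂(1/30) = 0.1636
  -1/10 × log₂(1/10) = 0.3322
H(X) = 0.6747 bits


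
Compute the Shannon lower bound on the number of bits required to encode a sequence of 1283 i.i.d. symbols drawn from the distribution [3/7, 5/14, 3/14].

Entropy H = 1.5306 bits/symbol
Minimum bits = H × n = 1.5306 × 1283
= 1963.78 bits


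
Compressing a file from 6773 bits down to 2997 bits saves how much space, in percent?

Space savings = (1 - Compressed/Original) × 100%
= (1 - 2997/6773) × 100%
= 55.75%


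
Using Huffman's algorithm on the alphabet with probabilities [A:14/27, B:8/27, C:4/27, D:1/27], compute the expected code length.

Huffman tree construction:
Combine smallest probabilities repeatedly
Resulting codes:
  A: 1 (length 1)
  B: 01 (length 2)
  C: 001 (length 3)
  D: 000 (length 3)
Average length = Σ p(s) × length(s) = 1.6667 bits


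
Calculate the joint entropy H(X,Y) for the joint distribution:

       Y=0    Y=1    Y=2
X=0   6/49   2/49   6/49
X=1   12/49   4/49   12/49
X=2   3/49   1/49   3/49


H(X,Y) = -Σ p(x,y) log₂ p(x,y)
  p(0,0)=6/49: -0.1224 × log₂(0.1224) = 0.3710
  p(0,1)=2/49: -0.0408 × log₂(0.0408) = 0.1884
  p(0,2)=6/49: -0.1224 × log₂(0.1224) = 0.3710
  p(1,0)=12/49: -0.2449 × log₂(0.2449) = 0.4971
  p(1,1)=4/49: -0.0816 × log₂(0.0816) = 0.2951
  p(1,2)=12/49: -0.2449 × log₂(0.2449) = 0.4971
  p(2,0)=3/49: -0.0612 × log₂(0.0612) = 0.2467
  p(2,1)=1/49: -0.0204 × log₂(0.0204) = 0.1146
  p(2,2)=3/49: -0.0612 × log₂(0.0612) = 0.2467
H(X,Y) = 2.8276 bits


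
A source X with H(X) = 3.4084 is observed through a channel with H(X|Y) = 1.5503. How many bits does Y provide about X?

I(X;Y) = H(X) - H(X|Y)
I(X;Y) = 3.4084 - 1.5503 = 1.8581 bits


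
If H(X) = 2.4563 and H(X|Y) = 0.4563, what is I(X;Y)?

I(X;Y) = H(X) - H(X|Y)
I(X;Y) = 2.4563 - 0.4563 = 2.0 bits


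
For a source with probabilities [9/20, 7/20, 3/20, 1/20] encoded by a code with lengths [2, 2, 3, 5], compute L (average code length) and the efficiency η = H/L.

Average length L = Σ p_i × l_i = 2.3000 bits
Entropy H = 1.6751 bits
Efficiency η = H/L × 100% = 72.83%


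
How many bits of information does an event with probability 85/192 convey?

Information content I(x) = -log₂(p(x))
I = -log₂(85/192) = -log₂(0.4427)
I = 1.1756 bits


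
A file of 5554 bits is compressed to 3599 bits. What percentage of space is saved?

Space savings = (1 - Compressed/Original) × 100%
= (1 - 3599/5554) × 100%
= 35.20%


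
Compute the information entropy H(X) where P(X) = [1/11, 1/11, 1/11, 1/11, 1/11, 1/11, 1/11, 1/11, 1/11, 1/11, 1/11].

H(X) = -Σ p(x) log₂ p(x)
  -1/11 × log₂(1/11) = 0.3145
  -1/11 × log₂(1/11) = 0.3145
  -1/11 × log₂(1/11) = 0.3145
  -1/11 × log₂(1/11) = 0.3145
  -1/11 × log₂(1/11) = 0.3145
  -1/11 × log₂(1/11) = 0.3145
  -1/11 × log₂(1/11) = 0.3145
  -1/11 × log₂(1/11) = 0.3145
  -1/11 × log₂(1/11) = 0.3145
  -1/11 × log₂(1/11) = 0.3145
  -1/11 × log₂(1/11) = 0.3145
H(X) = 3.4594 bits


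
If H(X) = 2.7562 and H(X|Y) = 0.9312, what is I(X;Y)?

I(X;Y) = H(X) - H(X|Y)
I(X;Y) = 2.7562 - 0.9312 = 1.825 bits


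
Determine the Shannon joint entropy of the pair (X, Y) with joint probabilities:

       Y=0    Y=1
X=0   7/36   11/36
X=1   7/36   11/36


H(X,Y) = -Σ p(x,y) log₂ p(x,y)
  p(0,0)=7/36: -0.1944 × log₂(0.1944) = 0.4594
  p(0,1)=11/36: -0.3056 × log₂(0.3056) = 0.5227
  p(1,0)=7/36: -0.1944 × log₂(0.1944) = 0.4594
  p(1,1)=11/36: -0.3056 × log₂(0.3056) = 0.5227
H(X,Y) = 1.9641 bits


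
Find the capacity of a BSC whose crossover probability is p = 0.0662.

For BSC with error probability p:
C = 1 - H(p) where H(p) is binary entropy
H(0.0662) = -0.0662 × log₂(0.0662) - 0.9338 × log₂(0.9338)
H(p) = 0.3516
C = 1 - 0.3516 = 0.6484 bits/use


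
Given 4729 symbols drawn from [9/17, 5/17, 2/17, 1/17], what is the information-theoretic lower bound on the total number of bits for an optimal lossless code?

Entropy H = 1.6087 bits/symbol
Minimum bits = H × n = 1.6087 × 4729
= 7607.54 bits


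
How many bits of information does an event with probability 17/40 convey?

Information content I(x) = -log₂(p(x))
I = -log₂(17/40) = -log₂(0.4250)
I = 1.2345 bits


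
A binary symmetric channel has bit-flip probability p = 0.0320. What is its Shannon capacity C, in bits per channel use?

For BSC with error probability p:
C = 1 - H(p) where H(p) is binary entropy
H(0.0320) = -0.0320 × log₂(0.0320) - 0.9680 × log₂(0.9680)
H(p) = 0.2043
C = 1 - 0.2043 = 0.7957 bits/use


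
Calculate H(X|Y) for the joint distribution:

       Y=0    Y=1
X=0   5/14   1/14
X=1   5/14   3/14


H(X|Y) = Σ_y p(y) H(X|Y=y)
  p(Y=0) = 5/7, H(X|Y=0) = 1.0000
  p(Y=1) = 2/7, H(X|Y=1) = 0.8113
H(X|Y) = 0.7143×1.0000 + 0.2857×0.8113 = 0.9461 bits


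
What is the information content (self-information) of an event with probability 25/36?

Information content I(x) = -log₂(p(x))
I = -log₂(25/36) = -log₂(0.6944)
I = 0.5261 bits


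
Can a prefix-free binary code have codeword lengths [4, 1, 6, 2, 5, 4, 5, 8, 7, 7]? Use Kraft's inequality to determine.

Kraft inequality: Σ 2^(-l_i) ≤ 1 for prefix-free code
Calculating: 2^(-4) + 2^(-1) + 2^(-6) + 2^(-2) + 2^(-5) + 2^(-4) + 2^(-5) + 2^(-8) + 2^(-7) + 2^(-7)
= 0.0625 + 0.5 + 0.015625 + 0.25 + 0.03125 + 0.0625 + 0.03125 + 0.00390625 + 0.0078125 + 0.0078125
= 0.9727
Since 0.9727 ≤ 1, prefix-free code exists


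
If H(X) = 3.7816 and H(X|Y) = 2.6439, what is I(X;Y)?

I(X;Y) = H(X) - H(X|Y)
I(X;Y) = 3.7816 - 2.6439 = 1.1377 bits


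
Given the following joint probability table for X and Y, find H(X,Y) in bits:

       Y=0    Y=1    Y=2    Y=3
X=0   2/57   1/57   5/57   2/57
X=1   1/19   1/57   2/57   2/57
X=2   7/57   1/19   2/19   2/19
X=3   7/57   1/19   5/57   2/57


H(X,Y) = -Σ p(x,y) log₂ p(x,y)
  p(0,0)=2/57: -0.0351 × log₂(0.0351) = 0.1696
  p(0,1)=1/57: -0.0175 × log₂(0.0175) = 0.1023
  p(0,2)=5/57: -0.0877 × log₂(0.0877) = 0.3080
  p(0,3)=2/57: -0.0351 × log₂(0.0351) = 0.1696
  p(1,0)=1/19: -0.0526 × log₂(0.0526) = 0.2236
  p(1,1)=1/57: -0.0175 × log₂(0.0175) = 0.1023
  p(1,2)=2/57: -0.0351 × log₂(0.0351) = 0.1696
  p(1,3)=2/57: -0.0351 × log₂(0.0351) = 0.1696
  p(2,0)=7/57: -0.1228 × log₂(0.1228) = 0.3716
  p(2,1)=1/19: -0.0526 × log₂(0.0526) = 0.2236
  p(2,2)=2/19: -0.1053 × log₂(0.1053) = 0.3419
  p(2,3)=2/19: -0.1053 × log₂(0.1053) = 0.3419
  p(3,0)=7/57: -0.1228 × log₂(0.1228) = 0.3716
  p(3,1)=1/19: -0.0526 × log₂(0.0526) = 0.2236
  p(3,2)=5/57: -0.0877 × log₂(0.0877) = 0.3080
  p(3,3)=2/57: -0.0351 × log₂(0.0351) = 0.1696
H(X,Y) = 3.7661 bits


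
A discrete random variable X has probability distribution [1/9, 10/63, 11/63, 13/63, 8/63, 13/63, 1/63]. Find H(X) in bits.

H(X) = -Σ p(x) log₂ p(x)
  -1/9 × log₂(1/9) = 0.3522
  -10/63 × log₂(10/63) = 0.4215
  -11/63 × log₂(11/63) = 0.4396
  -13/63 × log₂(13/63) = 0.4698
  -8/63 × log₂(8/63) = 0.3781
  -13/63 × log₂(13/63) = 0.4698
  -1/63 × log₂(1/63) = 0.0949
H(X) = 2.6259 bits


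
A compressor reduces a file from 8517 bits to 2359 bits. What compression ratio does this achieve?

Compression ratio = Original / Compressed
= 8517 / 2359 = 3.61:1


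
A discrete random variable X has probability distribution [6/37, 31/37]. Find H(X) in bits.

H(X) = -Σ p(x) log₂ p(x)
  -6/37 × log₂(6/37) = 0.4256
  -31/37 × log₂(31/37) = 0.2139
H(X) = 0.6395 bits


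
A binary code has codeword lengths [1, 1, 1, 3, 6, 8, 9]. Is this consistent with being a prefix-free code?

Kraft inequality: Σ 2^(-l_i) ≤ 1 for prefix-free code
Calculating: 2^(-1) + 2^(-1) + 2^(-1) + 2^(-3) + 2^(-6) + 2^(-8) + 2^(-9)
= 0.5 + 0.5 + 0.5 + 0.125 + 0.015625 + 0.00390625 + 0.001953125
= 1.6465
Since 1.6465 > 1, prefix-free code does not exist


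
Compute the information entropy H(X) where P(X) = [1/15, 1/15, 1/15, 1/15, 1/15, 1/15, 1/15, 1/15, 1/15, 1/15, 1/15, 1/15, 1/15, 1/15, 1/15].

H(X) = -Σ p(x) log₂ p(x)
  -1/15 × log₂(1/15) = 0.2605
  -1/15 × log₂(1/15) = 0.2605
  -1/15 × log₂(1/15) = 0.2605
  -1/15 × log₂(1/15) = 0.2605
  -1/15 × log₂(1/15) = 0.2605
  -1/15 × log₂(1/15) = 0.2605
  -1/15 × log₂(1/15) = 0.2605
  -1/15 × log₂(1/15) = 0.2605
  -1/15 × log₂(1/15) = 0.2605
  -1/15 × log₂(1/15) = 0.2605
  -1/15 × log₂(1/15) = 0.2605
  -1/15 × log₂(1/15) = 0.2605
  -1/15 × log₂(1/15) = 0.2605
  -1/15 × log₂(1/15) = 0.2605
  -1/15 × log₂(1/15) = 0.2605
H(X) = 3.9069 bits


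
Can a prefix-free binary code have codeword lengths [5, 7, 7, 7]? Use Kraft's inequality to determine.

Kraft inequality: Σ 2^(-l_i) ≤ 1 for prefix-free code
Calculating: 2^(-5) + 2^(-7) + 2^(-7) + 2^(-7)
= 0.03125 + 0.0078125 + 0.0078125 + 0.0078125
= 0.0547
Since 0.0547 ≤ 1, prefix-free code exists


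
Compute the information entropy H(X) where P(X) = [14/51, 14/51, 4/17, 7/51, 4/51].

H(X) = -Σ p(x) log₂ p(x)
  -14/51 × log₂(14/51) = 0.5120
  -14/51 × log₂(14/51) = 0.5120
  -4/17 × log₂(4/17) = 0.4912
  -7/51 × log₂(7/51) = 0.3932
  -4/51 × log₂(4/51) = 0.2880
H(X) = 2.1964 bits


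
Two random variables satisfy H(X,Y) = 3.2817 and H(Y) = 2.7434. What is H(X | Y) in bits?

Chain rule: H(X,Y) = H(X|Y) + H(Y)
H(X|Y) = H(X,Y) - H(Y) = 3.2817 - 2.7434 = 0.5383 bits


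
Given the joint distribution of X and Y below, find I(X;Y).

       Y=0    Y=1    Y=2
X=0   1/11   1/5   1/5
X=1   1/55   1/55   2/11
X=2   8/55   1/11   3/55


H(X) = 1.5013, H(Y) = 1.5481, H(X,Y) = 2.8486
I(X;Y) = H(X) + H(Y) - H(X,Y) = 0.2008 bits


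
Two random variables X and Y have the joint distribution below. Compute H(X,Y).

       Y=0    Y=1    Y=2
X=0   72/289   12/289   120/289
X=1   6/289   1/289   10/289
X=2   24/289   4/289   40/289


H(X,Y) = -Σ p(x,y) log₂ p(x,y)
  p(0,0)=72/289: -0.2491 × log₂(0.2491) = 0.4995
  p(0,1)=12/289: -0.0415 × log₂(0.0415) = 0.1906
  p(0,2)=120/289: -0.4152 × log₂(0.4152) = 0.5265
  p(1,0)=6/289: -0.0208 × log₂(0.0208) = 0.1161
  p(1,1)=1/289: -0.0035 × log₂(0.0035) = 0.0283
  p(1,2)=10/289: -0.0346 × log₂(0.0346) = 0.1679
  p(2,0)=24/289: -0.0830 × log₂(0.0830) = 0.2981
  p(2,1)=4/289: -0.0138 × log₂(0.0138) = 0.0855
  p(2,2)=40/289: -0.1384 × log₂(0.1384) = 0.3949
H(X,Y) = 2.3074 bits


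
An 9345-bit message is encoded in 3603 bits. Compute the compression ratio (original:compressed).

Compression ratio = Original / Compressed
= 9345 / 3603 = 2.59:1


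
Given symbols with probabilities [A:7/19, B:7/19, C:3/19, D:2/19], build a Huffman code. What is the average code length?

Huffman tree construction:
Combine smallest probabilities repeatedly
Resulting codes:
  A: 11 (length 2)
  B: 0 (length 1)
  C: 101 (length 3)
  D: 100 (length 3)
Average length = Σ p(s) × length(s) = 1.8947 bits


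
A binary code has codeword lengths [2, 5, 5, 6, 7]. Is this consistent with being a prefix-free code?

Kraft inequality: Σ 2^(-l_i) ≤ 1 for prefix-free code
Calculating: 2^(-2) + 2^(-5) + 2^(-5) + 2^(-6) + 2^(-7)
= 0.25 + 0.03125 + 0.03125 + 0.015625 + 0.0078125
= 0.3359
Since 0.3359 ≤ 1, prefix-free code exists


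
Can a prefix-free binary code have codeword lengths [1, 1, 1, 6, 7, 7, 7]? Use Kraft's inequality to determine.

Kraft inequality: Σ 2^(-l_i) ≤ 1 for prefix-free code
Calculating: 2^(-1) + 2^(-1) + 2^(-1) + 2^(-6) + 2^(-7) + 2^(-7) + 2^(-7)
= 0.5 + 0.5 + 0.5 + 0.015625 + 0.0078125 + 0.0078125 + 0.0078125
= 1.5391
Since 1.5391 > 1, prefix-free code does not exist


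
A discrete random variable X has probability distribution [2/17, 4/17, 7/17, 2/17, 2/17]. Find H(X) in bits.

H(X) = -Σ p(x) log₂ p(x)
  -2/17 × log₂(2/17) = 0.3632
  -4/17 × log₂(4/17) = 0.4912
  -7/17 × log₂(7/17) = 0.5271
  -2/17 × log₂(2/17) = 0.3632
  -2/17 × log₂(2/17) = 0.3632
H(X) = 2.1080 bits


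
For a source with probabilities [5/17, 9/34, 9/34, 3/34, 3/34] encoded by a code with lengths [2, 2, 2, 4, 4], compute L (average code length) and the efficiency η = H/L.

Average length L = Σ p_i × l_i = 2.3529 bits
Entropy H = 2.1525 bits
Efficiency η = H/L × 100% = 91.48%


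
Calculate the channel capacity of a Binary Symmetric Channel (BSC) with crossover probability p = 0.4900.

For BSC with error probability p:
C = 1 - H(p) where H(p) is binary entropy
H(0.4900) = -0.4900 × log₂(0.4900) - 0.5100 × log₂(0.5100)
H(p) = 0.9997
C = 1 - 0.9997 = 0.0003 bits/use


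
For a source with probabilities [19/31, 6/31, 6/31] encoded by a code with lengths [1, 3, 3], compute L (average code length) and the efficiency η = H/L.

Average length L = Σ p_i × l_i = 1.7742 bits
Entropy H = 1.3500 bits
Efficiency η = H/L × 100% = 76.09%


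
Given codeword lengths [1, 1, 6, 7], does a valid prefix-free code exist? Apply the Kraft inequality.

Kraft inequality: Σ 2^(-l_i) ≤ 1 for prefix-free code
Calculating: 2^(-1) + 2^(-1) + 2^(-6) + 2^(-7)
= 0.5 + 0.5 + 0.015625 + 0.0078125
= 1.0234
Since 1.0234 > 1, prefix-free code does not exist


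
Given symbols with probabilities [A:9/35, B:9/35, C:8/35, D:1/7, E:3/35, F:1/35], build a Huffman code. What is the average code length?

Huffman tree construction:
Combine smallest probabilities repeatedly
Resulting codes:
  A: 01 (length 2)
  B: 10 (length 2)
  C: 00 (length 2)
  D: 111 (length 3)
  E: 1101 (length 4)
  F: 1100 (length 4)
Average length = Σ p(s) × length(s) = 2.3714 bits
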